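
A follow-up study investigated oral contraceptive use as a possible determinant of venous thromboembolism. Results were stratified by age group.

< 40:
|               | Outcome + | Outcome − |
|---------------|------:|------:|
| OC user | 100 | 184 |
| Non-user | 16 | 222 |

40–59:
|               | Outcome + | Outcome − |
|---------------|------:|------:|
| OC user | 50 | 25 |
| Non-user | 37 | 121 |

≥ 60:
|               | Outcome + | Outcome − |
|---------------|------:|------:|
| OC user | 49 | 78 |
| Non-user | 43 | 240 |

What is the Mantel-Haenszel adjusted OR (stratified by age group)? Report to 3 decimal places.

5.462

OR_MH = Σ(aᵢdᵢ/nᵢ) / Σ(bᵢcᵢ/nᵢ), where nᵢ is the stratum total.
Stratum 1 (< 40): n = 522; a·d/n = 100·222/522 = 42.5287; b·c/n = 184·16/522 = 5.6398
Stratum 2 (40–59): n = 233; a·d/n = 50·121/233 = 25.9657; b·c/n = 25·37/233 = 3.9700
Stratum 3 (≥ 60): n = 410; a·d/n = 49·240/410 = 28.6829; b·c/n = 78·43/410 = 8.1805
OR_MH = (42.5287 + 25.9657 + 28.6829) / (5.6398 + 3.9700 + 8.1805) = 97.1773 / 17.7903 = 5.46238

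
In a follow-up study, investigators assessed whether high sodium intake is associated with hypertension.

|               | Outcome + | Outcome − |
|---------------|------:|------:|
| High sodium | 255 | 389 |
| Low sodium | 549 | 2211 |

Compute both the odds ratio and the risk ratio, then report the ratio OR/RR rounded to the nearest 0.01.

Cells: a = 255, b = 389, c = 549, d = 2211.
OR = (255·2211)/(389·549) = 563805/213561 = 2.64002
Risk in exposed = 255/644 = 0.39596; risk in unexposed = 549/2760 = 0.19891; RR = 1.99063
OR/RR = 2.64002 / 1.99063 = 1.32622
The outcome is not rare, so the OR lies further from 1 than the RR.

1.33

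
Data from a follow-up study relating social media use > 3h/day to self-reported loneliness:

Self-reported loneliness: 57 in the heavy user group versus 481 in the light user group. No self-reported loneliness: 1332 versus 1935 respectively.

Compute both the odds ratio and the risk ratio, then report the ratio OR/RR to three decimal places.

0.835

From the description: a = 57, b = 1332, c = 481, d = 1935.
OR = (57·1935)/(1332·481) = 110295/640692 = 0.17215
Risk in exposed = 57/1389 = 0.04104; risk in unexposed = 481/2416 = 0.19909; RR = 0.20612
OR/RR = 0.17215 / 0.20612 = 0.83518
The outcome is not rare, so the OR lies further from 1 than the RR.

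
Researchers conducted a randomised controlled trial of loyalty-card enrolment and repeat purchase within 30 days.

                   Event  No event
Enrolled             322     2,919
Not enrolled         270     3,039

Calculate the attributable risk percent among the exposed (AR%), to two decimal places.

Cells: a = 322, b = 2919, c = 270, d = 3039.
Risk in exposed = 322/3241 = 0.09935; risk in unexposed = 270/3309 = 0.08160.
RR = 0.09935/0.08160 = 1.21761
AR% = (RR − 1)/RR × 100 = (1.21761 − 1)/1.21761 × 100 = 17.8722%

17.87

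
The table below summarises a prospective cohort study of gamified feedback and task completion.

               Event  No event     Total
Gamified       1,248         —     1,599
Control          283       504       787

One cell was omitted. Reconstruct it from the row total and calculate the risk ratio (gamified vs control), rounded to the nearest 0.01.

The missing cell is in the exposed row: 1599 − 1248 = 351.
So a = 1248, b = 351, c = 283, d = 504.
RR = [a/(a+b)] / [c/(c+d)] = (1248/1599) / (283/787) = 0.78049/0.35959 = 2.17047

2.17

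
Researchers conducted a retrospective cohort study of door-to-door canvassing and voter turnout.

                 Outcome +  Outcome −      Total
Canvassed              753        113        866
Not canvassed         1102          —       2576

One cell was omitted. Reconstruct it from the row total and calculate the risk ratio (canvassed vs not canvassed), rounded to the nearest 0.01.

2.03

The missing cell is in the unexposed row: 2576 − 1102 = 1474.
So a = 753, b = 113, c = 1102, d = 1474.
RR = [a/(a+b)] / [c/(c+d)] = (753/866) / (1102/2576) = 0.86952/0.42780 = 2.03255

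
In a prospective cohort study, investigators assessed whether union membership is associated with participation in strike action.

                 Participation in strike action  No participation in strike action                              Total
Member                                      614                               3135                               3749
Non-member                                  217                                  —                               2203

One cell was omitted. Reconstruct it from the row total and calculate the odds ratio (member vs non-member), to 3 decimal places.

1.792

The missing cell is in the unexposed row: 2203 − 217 = 1986.
So a = 614, b = 3135, c = 217, d = 1986.
OR = (a·d)/(b·c) = (614 × 1986) / (3135 × 217) = 1219404 / 680295 = 1.79246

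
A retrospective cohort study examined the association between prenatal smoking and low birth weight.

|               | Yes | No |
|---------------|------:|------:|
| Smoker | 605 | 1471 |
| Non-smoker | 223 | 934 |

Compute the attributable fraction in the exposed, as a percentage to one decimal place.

Cells: a = 605, b = 1471, c = 223, d = 934.
Risk in exposed = 605/2076 = 0.29143; risk in unexposed = 223/1157 = 0.19274.
RR = 0.29143/0.19274 = 1.51202
AR% = (RR − 1)/RR × 100 = (1.51202 − 1)/1.51202 × 100 = 33.8632%

33.9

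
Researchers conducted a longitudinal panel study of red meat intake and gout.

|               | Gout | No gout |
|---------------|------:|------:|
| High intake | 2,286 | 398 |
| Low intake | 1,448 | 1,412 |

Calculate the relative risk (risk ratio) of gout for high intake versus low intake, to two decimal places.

1.68

Cells: a = 2286, b = 398, c = 1448, d = 1412.
Risk in exposed = 2286/2684 = 0.85171; risk in unexposed = 1448/2860 = 0.50629.
RR = 0.85171 / 0.50629 = 1.68225
The risk among the exposed is 1.68 times that among the unexposed.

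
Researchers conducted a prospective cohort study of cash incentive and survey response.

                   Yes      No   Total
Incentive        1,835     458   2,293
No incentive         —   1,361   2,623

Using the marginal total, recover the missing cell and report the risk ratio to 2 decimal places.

1.66

The missing cell is in the unexposed row: 2623 − 1361 = 1262.
So a = 1835, b = 458, c = 1262, d = 1361.
RR = [a/(a+b)] / [c/(c+d)] = (1835/2293) / (1262/2623) = 0.80026/0.48113 = 1.66330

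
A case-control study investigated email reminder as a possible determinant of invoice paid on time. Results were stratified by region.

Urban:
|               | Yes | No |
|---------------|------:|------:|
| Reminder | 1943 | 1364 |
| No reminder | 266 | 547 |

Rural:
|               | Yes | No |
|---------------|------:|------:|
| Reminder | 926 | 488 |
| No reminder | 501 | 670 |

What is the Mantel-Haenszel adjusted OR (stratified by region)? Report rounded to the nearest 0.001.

2.726

OR_MH = Σ(aᵢdᵢ/nᵢ) / Σ(bᵢcᵢ/nᵢ), where nᵢ is the stratum total.
Stratum 1 (Urban): n = 4120; a·d/n = 1943·547/4120 = 257.9663; b·c/n = 1364·266/4120 = 88.0641
Stratum 2 (Rural): n = 2585; a·d/n = 926·670/2585 = 240.0077; b·c/n = 488·501/2585 = 94.5795
OR_MH = (257.9663 + 240.0077) / (88.0641 + 94.5795) = 497.9740 / 182.6436 = 2.72648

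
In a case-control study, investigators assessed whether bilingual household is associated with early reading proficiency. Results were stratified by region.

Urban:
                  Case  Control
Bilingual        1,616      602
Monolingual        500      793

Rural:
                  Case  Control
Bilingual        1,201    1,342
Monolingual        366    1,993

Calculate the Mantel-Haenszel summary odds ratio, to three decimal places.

OR_MH = Σ(aᵢdᵢ/nᵢ) / Σ(bᵢcᵢ/nᵢ), where nᵢ is the stratum total.
Stratum 1 (Urban): n = 3511; a·d/n = 1616·793/3511 = 364.9923; b·c/n = 602·500/3511 = 85.7306
Stratum 2 (Rural): n = 4902; a·d/n = 1201·1993/4902 = 488.2891; b·c/n = 1342·366/4902 = 100.1983
OR_MH = (364.9923 + 488.2891) / (85.7306 + 100.1983) = 853.2814 / 185.9288 = 4.58929

4.589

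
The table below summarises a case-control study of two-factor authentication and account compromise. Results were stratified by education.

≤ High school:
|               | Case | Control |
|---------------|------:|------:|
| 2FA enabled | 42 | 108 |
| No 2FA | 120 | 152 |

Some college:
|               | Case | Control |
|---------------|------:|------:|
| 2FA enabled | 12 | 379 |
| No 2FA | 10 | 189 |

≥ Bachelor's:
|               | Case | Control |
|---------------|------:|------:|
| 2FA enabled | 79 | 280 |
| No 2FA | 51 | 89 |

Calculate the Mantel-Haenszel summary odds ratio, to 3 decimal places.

0.503

OR_MH = Σ(aᵢdᵢ/nᵢ) / Σ(bᵢcᵢ/nᵢ), where nᵢ is the stratum total.
Stratum 1 (≤ High school): n = 422; a·d/n = 42·152/422 = 15.1280; b·c/n = 108·120/422 = 30.7109
Stratum 2 (Some college): n = 590; a·d/n = 12·189/590 = 3.8441; b·c/n = 379·10/590 = 6.4237
Stratum 3 (≥ Bachelor's): n = 499; a·d/n = 79·89/499 = 14.0902; b·c/n = 280·51/499 = 28.6172
OR_MH = (15.1280 + 3.8441 + 14.0902) / (30.7109 + 6.4237 + 28.6172) = 33.0622 / 65.7519 = 0.50283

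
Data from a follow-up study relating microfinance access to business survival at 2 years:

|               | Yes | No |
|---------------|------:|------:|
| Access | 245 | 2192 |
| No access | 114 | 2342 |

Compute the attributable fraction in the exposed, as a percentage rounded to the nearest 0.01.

53.83

Cells: a = 245, b = 2192, c = 114, d = 2342.
Risk in exposed = 245/2437 = 0.10053; risk in unexposed = 114/2456 = 0.04642.
RR = 0.10053/0.04642 = 2.16588
AR% = (RR − 1)/RR × 100 = (2.16588 − 1)/2.16588 × 100 = 53.8294%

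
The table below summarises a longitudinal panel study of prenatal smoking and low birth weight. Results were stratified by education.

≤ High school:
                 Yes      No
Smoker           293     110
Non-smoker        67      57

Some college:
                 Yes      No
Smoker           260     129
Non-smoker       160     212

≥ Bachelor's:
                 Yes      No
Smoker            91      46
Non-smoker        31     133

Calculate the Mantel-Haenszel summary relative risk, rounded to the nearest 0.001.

1.669

RR_MH = Σ(aᵢ·n₀ᵢ/nᵢ) / Σ(cᵢ·n₁ᵢ/nᵢ), with n₁ᵢ = aᵢ+bᵢ (exposed), n₀ᵢ = cᵢ+dᵢ (unexposed), nᵢ = n₁ᵢ+n₀ᵢ.
Stratum 1 (≤ High school): n₁ = 403, n₀ = 124, n = 527; a·n₀/n = 293·124/527 = 68.9412; c·n₁/n = 67·403/527 = 51.2353
Stratum 2 (Some college): n₁ = 389, n₀ = 372, n = 761; a·n₀/n = 260·372/761 = 127.0959; c·n₁/n = 160·389/761 = 81.7871
Stratum 3 (≥ Bachelor's): n₁ = 137, n₀ = 164, n = 301; a·n₀/n = 91·164/301 = 49.5814; c·n₁/n = 31·137/301 = 14.1096
RR_MH = (68.9412 + 127.0959 + 49.5814) / (51.2353 + 81.7871 + 14.1096) = 245.6185 / 147.1321 = 1.66937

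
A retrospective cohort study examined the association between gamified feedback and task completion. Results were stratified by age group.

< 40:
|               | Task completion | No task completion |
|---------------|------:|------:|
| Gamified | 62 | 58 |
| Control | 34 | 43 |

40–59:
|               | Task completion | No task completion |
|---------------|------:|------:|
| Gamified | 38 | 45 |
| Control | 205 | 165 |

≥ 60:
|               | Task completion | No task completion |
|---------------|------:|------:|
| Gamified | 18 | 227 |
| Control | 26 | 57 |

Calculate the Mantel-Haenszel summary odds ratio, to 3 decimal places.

0.631

OR_MH = Σ(aᵢdᵢ/nᵢ) / Σ(bᵢcᵢ/nᵢ), where nᵢ is the stratum total.
Stratum 1 (< 40): n = 197; a·d/n = 62·43/197 = 13.5330; b·c/n = 58·34/197 = 10.0102
Stratum 2 (40–59): n = 453; a·d/n = 38·165/453 = 13.8411; b·c/n = 45·205/453 = 20.3642
Stratum 3 (≥ 60): n = 328; a·d/n = 18·57/328 = 3.1280; b·c/n = 227·26/328 = 17.9939
OR_MH = (13.5330 + 13.8411 + 3.1280) / (10.0102 + 20.3642 + 17.9939) = 30.5021 / 48.3683 = 0.63062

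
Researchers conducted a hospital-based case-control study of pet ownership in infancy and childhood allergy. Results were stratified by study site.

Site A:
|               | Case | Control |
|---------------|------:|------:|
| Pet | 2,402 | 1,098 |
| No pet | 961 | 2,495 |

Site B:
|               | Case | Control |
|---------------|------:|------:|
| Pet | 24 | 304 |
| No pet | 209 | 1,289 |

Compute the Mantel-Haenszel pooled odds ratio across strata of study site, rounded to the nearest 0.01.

OR_MH = Σ(aᵢdᵢ/nᵢ) / Σ(bᵢcᵢ/nᵢ), where nᵢ is the stratum total.
Stratum 1 (Site A): n = 6956; a·d/n = 2402·2495/6956 = 861.5569; b·c/n = 1098·961/6956 = 151.6932
Stratum 2 (Site B): n = 1826; a·d/n = 24·1289/1826 = 16.9419; b·c/n = 304·209/1826 = 34.7952
OR_MH = (861.5569 + 16.9419) / (151.6932 + 34.7952) = 878.4989 / 186.4884 = 4.71074

4.71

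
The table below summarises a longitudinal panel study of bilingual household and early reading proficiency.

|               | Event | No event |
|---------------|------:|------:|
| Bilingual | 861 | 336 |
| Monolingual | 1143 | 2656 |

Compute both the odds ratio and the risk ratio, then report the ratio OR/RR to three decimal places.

2.491

Cells: a = 861, b = 336, c = 1143, d = 2656.
OR = (861·2656)/(336·1143) = 2286816/384048 = 5.95451
Risk in exposed = 861/1197 = 0.71930; risk in unexposed = 1143/3799 = 0.30087; RR = 2.39074
OR/RR = 5.95451 / 2.39074 = 2.49066
The outcome is not rare, so the OR lies further from 1 than the RR.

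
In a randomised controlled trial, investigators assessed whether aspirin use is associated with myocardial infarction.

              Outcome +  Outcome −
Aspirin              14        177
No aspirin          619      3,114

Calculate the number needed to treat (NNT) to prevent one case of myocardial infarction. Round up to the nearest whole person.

11

Risk in treated group = 14/191 = 0.07330; risk in control = 619/3733 = 0.16582.
Absolute risk reduction = 0.16582 − 0.07330 = 0.09252
NNT = 1 / ARR = 1 / 0.09252 = 10.808 → round up → 11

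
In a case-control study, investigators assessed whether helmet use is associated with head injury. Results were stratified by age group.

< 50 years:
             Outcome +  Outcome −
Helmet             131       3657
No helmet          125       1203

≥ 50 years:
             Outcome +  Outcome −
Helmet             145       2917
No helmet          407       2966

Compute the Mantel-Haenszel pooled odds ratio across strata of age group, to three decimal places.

0.357

OR_MH = Σ(aᵢdᵢ/nᵢ) / Σ(bᵢcᵢ/nᵢ), where nᵢ is the stratum total.
Stratum 1 (< 50 years): n = 5116; a·d/n = 131·1203/5116 = 30.8039; b·c/n = 3657·125/5116 = 89.3520
Stratum 2 (≥ 50 years): n = 6435; a·d/n = 145·2966/6435 = 66.8329; b·c/n = 2917·407/6435 = 184.4940
OR_MH = (30.8039 + 66.8329) / (89.3520 + 184.4940) = 97.6369 / 273.8460 = 0.35654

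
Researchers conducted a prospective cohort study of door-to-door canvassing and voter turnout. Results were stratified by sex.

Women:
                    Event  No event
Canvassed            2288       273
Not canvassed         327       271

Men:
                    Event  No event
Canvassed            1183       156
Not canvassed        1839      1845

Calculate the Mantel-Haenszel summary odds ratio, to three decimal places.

7.389

OR_MH = Σ(aᵢdᵢ/nᵢ) / Σ(bᵢcᵢ/nᵢ), where nᵢ is the stratum total.
Stratum 1 (Women): n = 3159; a·d/n = 2288·271/3159 = 196.2798; b·c/n = 273·327/3159 = 28.2593
Stratum 2 (Men): n = 5023; a·d/n = 1183·1845/5023 = 434.5282; b·c/n = 156·1839/5023 = 57.1141
OR_MH = (196.2798 + 434.5282) / (28.2593 + 57.1141) = 630.8080 / 85.3733 = 7.38882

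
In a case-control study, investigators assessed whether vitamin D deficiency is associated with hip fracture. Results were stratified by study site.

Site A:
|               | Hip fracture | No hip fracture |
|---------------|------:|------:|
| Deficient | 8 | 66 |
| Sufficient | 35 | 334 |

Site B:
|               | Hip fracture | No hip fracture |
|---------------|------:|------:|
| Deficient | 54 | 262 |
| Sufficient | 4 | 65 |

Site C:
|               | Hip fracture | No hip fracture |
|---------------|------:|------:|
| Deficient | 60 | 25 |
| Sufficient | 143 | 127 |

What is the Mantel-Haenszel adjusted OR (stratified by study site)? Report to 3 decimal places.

2.033

OR_MH = Σ(aᵢdᵢ/nᵢ) / Σ(bᵢcᵢ/nᵢ), where nᵢ is the stratum total.
Stratum 1 (Site A): n = 443; a·d/n = 8·334/443 = 6.0316; b·c/n = 66·35/443 = 5.2144
Stratum 2 (Site B): n = 385; a·d/n = 54·65/385 = 9.1169; b·c/n = 262·4/385 = 2.7221
Stratum 3 (Site C): n = 355; a·d/n = 60·127/355 = 21.4648; b·c/n = 25·143/355 = 10.0704
OR_MH = (6.0316 + 9.1169 + 21.4648) / (5.2144 + 2.7221 + 10.0704) = 36.6133 / 18.0069 = 2.03329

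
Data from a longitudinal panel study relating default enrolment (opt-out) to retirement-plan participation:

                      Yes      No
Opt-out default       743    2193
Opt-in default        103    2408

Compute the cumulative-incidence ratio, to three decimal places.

Cells: a = 743, b = 2193, c = 103, d = 2408.
Risk in exposed = 743/2936 = 0.25307; risk in unexposed = 103/2511 = 0.04102.
RR = 0.25307 / 0.04102 = 6.16939
The risk among the exposed is 6.17 times that among the unexposed.

6.169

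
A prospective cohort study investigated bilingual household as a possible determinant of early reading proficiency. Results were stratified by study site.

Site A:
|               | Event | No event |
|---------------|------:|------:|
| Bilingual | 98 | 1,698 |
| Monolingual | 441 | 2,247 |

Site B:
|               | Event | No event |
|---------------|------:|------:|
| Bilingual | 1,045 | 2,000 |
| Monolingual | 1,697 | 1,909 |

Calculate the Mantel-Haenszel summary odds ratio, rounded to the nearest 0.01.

OR_MH = Σ(aᵢdᵢ/nᵢ) / Σ(bᵢcᵢ/nᵢ), where nᵢ is the stratum total.
Stratum 1 (Site A): n = 4484; a·d/n = 98·2247/4484 = 49.1093; b·c/n = 1698·441/4484 = 166.9978
Stratum 2 (Site B): n = 6651; a·d/n = 1045·1909/6651 = 299.9406; b·c/n = 2000·1697/6651 = 510.2992
OR_MH = (49.1093 + 299.9406) / (166.9978 + 510.2992) = 349.0499 / 677.2970 = 0.51536

0.52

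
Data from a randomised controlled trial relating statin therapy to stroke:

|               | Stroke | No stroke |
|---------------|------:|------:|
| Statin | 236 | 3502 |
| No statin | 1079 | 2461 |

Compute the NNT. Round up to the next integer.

5

Risk in treated group = 236/3738 = 0.06314; risk in control = 1079/3540 = 0.30480.
Absolute risk reduction = 0.30480 − 0.06314 = 0.24167
NNT = 1 / ARR = 1 / 0.24167 = 4.138 → round up → 5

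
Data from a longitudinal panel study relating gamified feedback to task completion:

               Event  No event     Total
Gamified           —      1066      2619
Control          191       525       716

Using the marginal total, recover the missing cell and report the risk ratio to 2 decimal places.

2.22

The missing cell is in the exposed row: 2619 − 1066 = 1553.
So a = 1553, b = 1066, c = 191, d = 525.
RR = [a/(a+b)] / [c/(c+d)] = (1553/2619) / (191/716) = 0.59297/0.26676 = 2.22288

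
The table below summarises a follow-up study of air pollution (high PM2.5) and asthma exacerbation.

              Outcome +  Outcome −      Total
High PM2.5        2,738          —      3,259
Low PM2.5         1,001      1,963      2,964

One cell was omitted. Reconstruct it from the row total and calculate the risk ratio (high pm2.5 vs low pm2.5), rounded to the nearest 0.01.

2.49

The missing cell is in the exposed row: 3259 − 2738 = 521.
So a = 2738, b = 521, c = 1001, d = 1963.
RR = [a/(a+b)] / [c/(c+d)] = (2738/3259) / (1001/2964) = 0.84014/0.33772 = 2.48767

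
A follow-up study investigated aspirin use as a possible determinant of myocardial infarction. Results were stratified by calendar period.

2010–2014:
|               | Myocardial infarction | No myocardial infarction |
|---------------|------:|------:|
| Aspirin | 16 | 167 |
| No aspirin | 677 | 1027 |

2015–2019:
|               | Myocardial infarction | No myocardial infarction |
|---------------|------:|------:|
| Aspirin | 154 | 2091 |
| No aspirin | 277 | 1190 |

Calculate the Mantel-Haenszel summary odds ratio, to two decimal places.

0.27

OR_MH = Σ(aᵢdᵢ/nᵢ) / Σ(bᵢcᵢ/nᵢ), where nᵢ is the stratum total.
Stratum 1 (2010–2014): n = 1887; a·d/n = 16·1027/1887 = 8.7080; b·c/n = 167·677/1887 = 59.9147
Stratum 2 (2015–2019): n = 3712; a·d/n = 154·1190/3712 = 49.3696; b·c/n = 2091·277/3712 = 156.0364
OR_MH = (8.7080 + 49.3696) / (59.9147 + 156.0364) = 58.0776 / 215.9510 = 0.26894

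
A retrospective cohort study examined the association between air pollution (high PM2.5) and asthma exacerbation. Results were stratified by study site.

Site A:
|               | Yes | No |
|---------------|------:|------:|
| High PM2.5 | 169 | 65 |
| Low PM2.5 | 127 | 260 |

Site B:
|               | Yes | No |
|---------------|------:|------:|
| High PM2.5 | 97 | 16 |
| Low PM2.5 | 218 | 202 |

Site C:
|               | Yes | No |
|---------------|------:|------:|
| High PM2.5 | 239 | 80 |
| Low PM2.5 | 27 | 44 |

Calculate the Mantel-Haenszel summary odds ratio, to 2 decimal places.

5.30

OR_MH = Σ(aᵢdᵢ/nᵢ) / Σ(bᵢcᵢ/nᵢ), where nᵢ is the stratum total.
Stratum 1 (Site A): n = 621; a·d/n = 169·260/621 = 70.7568; b·c/n = 65·127/621 = 13.2931
Stratum 2 (Site B): n = 533; a·d/n = 97·202/533 = 36.7617; b·c/n = 16·218/533 = 6.5441
Stratum 3 (Site C): n = 390; a·d/n = 239·44/390 = 26.9641; b·c/n = 80·27/390 = 5.5385
OR_MH = (70.7568 + 36.7617 + 26.9641) / (13.2931 + 6.5441 + 5.5385) = 134.4827 / 25.3756 = 5.29968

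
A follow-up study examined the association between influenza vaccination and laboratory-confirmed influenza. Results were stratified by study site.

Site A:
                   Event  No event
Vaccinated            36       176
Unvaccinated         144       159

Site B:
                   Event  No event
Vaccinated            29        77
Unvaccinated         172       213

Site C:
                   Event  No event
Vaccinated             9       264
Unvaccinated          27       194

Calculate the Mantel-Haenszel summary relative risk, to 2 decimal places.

0.43

RR_MH = Σ(aᵢ·n₀ᵢ/nᵢ) / Σ(cᵢ·n₁ᵢ/nᵢ), with n₁ᵢ = aᵢ+bᵢ (exposed), n₀ᵢ = cᵢ+dᵢ (unexposed), nᵢ = n₁ᵢ+n₀ᵢ.
Stratum 1 (Site A): n₁ = 212, n₀ = 303, n = 515; a·n₀/n = 36·303/515 = 21.1806; c·n₁/n = 144·212/515 = 59.2777
Stratum 2 (Site B): n₁ = 106, n₀ = 385, n = 491; a·n₀/n = 29·385/491 = 22.7393; c·n₁/n = 172·106/491 = 37.1324
Stratum 3 (Site C): n₁ = 273, n₀ = 221, n = 494; a·n₀/n = 9·221/494 = 4.0263; c·n₁/n = 27·273/494 = 14.9211
RR_MH = (21.1806 + 22.7393 + 4.0263) / (59.2777 + 37.1324 + 14.9211) = 47.9462 / 111.3311 = 0.43066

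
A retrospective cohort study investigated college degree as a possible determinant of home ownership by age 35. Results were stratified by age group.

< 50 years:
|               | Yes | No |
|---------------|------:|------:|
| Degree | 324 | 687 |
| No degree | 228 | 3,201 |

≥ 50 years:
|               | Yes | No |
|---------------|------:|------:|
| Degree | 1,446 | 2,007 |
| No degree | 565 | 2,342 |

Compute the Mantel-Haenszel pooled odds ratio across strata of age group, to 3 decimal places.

3.587

OR_MH = Σ(aᵢdᵢ/nᵢ) / Σ(bᵢcᵢ/nᵢ), where nᵢ is the stratum total.
Stratum 1 (< 50 years): n = 4440; a·d/n = 324·3201/4440 = 233.5865; b·c/n = 687·228/4440 = 35.2784
Stratum 2 (≥ 50 years): n = 6360; a·d/n = 1446·2342/6360 = 532.4736; b·c/n = 2007·565/6360 = 178.2948
OR_MH = (233.5865 + 532.4736) / (35.2784 + 178.2948) = 766.0601 / 213.5732 = 3.58687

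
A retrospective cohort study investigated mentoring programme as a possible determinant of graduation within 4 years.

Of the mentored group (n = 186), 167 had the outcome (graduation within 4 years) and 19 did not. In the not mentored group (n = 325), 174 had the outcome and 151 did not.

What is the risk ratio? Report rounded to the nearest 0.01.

From the description: a = 167, b = 19, c = 174, d = 151.
Risk in exposed = 167/186 = 0.89785; risk in unexposed = 174/325 = 0.53538.
RR = 0.89785 / 0.53538 = 1.67702
The risk among the exposed is 1.68 times that among the unexposed.

1.68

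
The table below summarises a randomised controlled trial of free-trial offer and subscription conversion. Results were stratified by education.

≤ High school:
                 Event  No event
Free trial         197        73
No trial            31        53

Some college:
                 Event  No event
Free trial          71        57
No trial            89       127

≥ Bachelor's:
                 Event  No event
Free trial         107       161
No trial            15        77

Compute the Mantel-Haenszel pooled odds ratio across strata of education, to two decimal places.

2.82

OR_MH = Σ(aᵢdᵢ/nᵢ) / Σ(bᵢcᵢ/nᵢ), where nᵢ is the stratum total.
Stratum 1 (≤ High school): n = 354; a·d/n = 197·53/354 = 29.4944; b·c/n = 73·31/354 = 6.3927
Stratum 2 (Some college): n = 344; a·d/n = 71·127/344 = 26.2122; b·c/n = 57·89/344 = 14.7471
Stratum 3 (≥ Bachelor's): n = 360; a·d/n = 107·77/360 = 22.8861; b·c/n = 161·15/360 = 6.7083
OR_MH = (29.4944 + 26.2122 + 22.8861) / (6.3927 + 14.7471 + 6.7083) = 78.5927 / 27.8481 = 2.82219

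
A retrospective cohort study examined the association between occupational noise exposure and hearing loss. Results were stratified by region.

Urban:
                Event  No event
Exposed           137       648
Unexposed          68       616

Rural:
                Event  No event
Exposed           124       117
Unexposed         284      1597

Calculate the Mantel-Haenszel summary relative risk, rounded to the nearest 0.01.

2.53

RR_MH = Σ(aᵢ·n₀ᵢ/nᵢ) / Σ(cᵢ·n₁ᵢ/nᵢ), with n₁ᵢ = aᵢ+bᵢ (exposed), n₀ᵢ = cᵢ+dᵢ (unexposed), nᵢ = n₁ᵢ+n₀ᵢ.
Stratum 1 (Urban): n₁ = 785, n₀ = 684, n = 1469; a·n₀/n = 137·684/1469 = 63.7903; c·n₁/n = 68·785/1469 = 36.3376
Stratum 2 (Rural): n₁ = 241, n₀ = 1881, n = 2122; a·n₀/n = 124·1881/2122 = 109.9171; c·n₁/n = 284·241/2122 = 32.2545
RR_MH = (63.7903 + 109.9171) / (36.3376 + 32.2545) = 173.7074 / 68.5921 = 2.53247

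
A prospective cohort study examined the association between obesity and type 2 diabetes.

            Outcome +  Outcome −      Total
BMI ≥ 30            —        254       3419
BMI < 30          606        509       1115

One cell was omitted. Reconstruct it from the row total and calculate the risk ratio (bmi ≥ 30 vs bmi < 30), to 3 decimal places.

The missing cell is in the exposed row: 3419 − 254 = 3165.
So a = 3165, b = 254, c = 606, d = 509.
RR = [a/(a+b)] / [c/(c+d)] = (3165/3419) / (606/1115) = 0.92571/0.54350 = 1.70324

1.703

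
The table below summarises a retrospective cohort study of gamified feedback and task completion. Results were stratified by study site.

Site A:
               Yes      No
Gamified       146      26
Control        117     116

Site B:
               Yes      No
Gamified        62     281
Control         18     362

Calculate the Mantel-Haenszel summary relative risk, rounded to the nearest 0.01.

RR_MH = Σ(aᵢ·n₀ᵢ/nᵢ) / Σ(cᵢ·n₁ᵢ/nᵢ), with n₁ᵢ = aᵢ+bᵢ (exposed), n₀ᵢ = cᵢ+dᵢ (unexposed), nᵢ = n₁ᵢ+n₀ᵢ.
Stratum 1 (Site A): n₁ = 172, n₀ = 233, n = 405; a·n₀/n = 146·233/405 = 83.9951; c·n₁/n = 117·172/405 = 49.6889
Stratum 2 (Site B): n₁ = 343, n₀ = 380, n = 723; a·n₀/n = 62·380/723 = 32.5864; c·n₁/n = 18·343/723 = 8.5394
RR_MH = (83.9951 + 32.5864) / (49.6889 + 8.5394) = 116.5815 / 58.2283 = 2.00214

2.00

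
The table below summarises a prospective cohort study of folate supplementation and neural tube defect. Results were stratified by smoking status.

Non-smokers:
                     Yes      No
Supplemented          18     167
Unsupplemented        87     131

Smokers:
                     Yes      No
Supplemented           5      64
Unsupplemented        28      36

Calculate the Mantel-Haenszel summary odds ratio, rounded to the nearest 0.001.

0.145

OR_MH = Σ(aᵢdᵢ/nᵢ) / Σ(bᵢcᵢ/nᵢ), where nᵢ is the stratum total.
Stratum 1 (Non-smokers): n = 403; a·d/n = 18·131/403 = 5.8511; b·c/n = 167·87/403 = 36.0521
Stratum 2 (Smokers): n = 133; a·d/n = 5·36/133 = 1.3534; b·c/n = 64·28/133 = 13.4737
OR_MH = (5.8511 + 1.3534) / (36.0521 + 13.4737) = 7.2045 / 49.5258 = 0.14547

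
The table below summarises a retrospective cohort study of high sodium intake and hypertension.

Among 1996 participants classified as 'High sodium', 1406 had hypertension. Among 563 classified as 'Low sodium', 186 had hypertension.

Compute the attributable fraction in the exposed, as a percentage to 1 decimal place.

53.1

From the description: a = 1406, b = 590, c = 186, d = 377.
Risk in exposed = 1406/1996 = 0.70441; risk in unexposed = 186/563 = 0.33037.
RR = 0.70441/0.33037 = 2.13216
AR% = (RR − 1)/RR × 100 = (2.13216 − 1)/2.13216 × 100 = 53.0993%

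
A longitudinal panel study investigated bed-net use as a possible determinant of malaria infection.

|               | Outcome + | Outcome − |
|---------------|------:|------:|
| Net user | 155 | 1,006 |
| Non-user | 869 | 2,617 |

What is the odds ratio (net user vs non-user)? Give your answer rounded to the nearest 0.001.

0.464

Cells: a = 155, b = 1006, c = 869, d = 2617.
OR = (a·d)/(b·c) = (155 × 2617) / (1006 × 869) = 405635 / 874214 = 0.46400
Exposure is associated with lower odds of malaria infection (OR = 0.46 < 1).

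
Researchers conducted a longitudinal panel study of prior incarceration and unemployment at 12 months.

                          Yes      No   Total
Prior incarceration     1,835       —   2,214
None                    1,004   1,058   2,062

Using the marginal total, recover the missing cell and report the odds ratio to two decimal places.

5.10

The missing cell is in the exposed row: 2214 − 1835 = 379.
So a = 1835, b = 379, c = 1004, d = 1058.
OR = (a·d)/(b·c) = (1835 × 1058) / (379 × 1004) = 1941430 / 380516 = 5.10210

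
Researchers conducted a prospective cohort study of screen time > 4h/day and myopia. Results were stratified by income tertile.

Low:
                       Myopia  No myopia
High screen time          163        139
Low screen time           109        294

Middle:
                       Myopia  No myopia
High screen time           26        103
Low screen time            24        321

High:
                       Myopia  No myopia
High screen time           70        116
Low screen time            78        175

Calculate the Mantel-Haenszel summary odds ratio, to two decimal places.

2.40

OR_MH = Σ(aᵢdᵢ/nᵢ) / Σ(bᵢcᵢ/nᵢ), where nᵢ is the stratum total.
Stratum 1 (Low): n = 705; a·d/n = 163·294/705 = 67.9745; b·c/n = 139·109/705 = 21.4908
Stratum 2 (Middle): n = 474; a·d/n = 26·321/474 = 17.6076; b·c/n = 103·24/474 = 5.2152
Stratum 3 (High): n = 439; a·d/n = 70·175/439 = 27.9043; b·c/n = 116·78/439 = 20.6105
OR_MH = (67.9745 + 17.6076 + 27.9043) / (21.4908 + 5.2152 + 20.6105) = 113.4864 / 47.3164 = 2.39846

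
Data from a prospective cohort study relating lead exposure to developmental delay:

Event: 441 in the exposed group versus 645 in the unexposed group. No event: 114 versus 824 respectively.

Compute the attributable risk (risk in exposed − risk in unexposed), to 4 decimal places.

From the description: a = 441, b = 114, c = 645, d = 824.
Risk in exposed = 441/555 = 0.794595; risk in unexposed = 645/1469 = 0.439074.
Risk difference = 0.794595 − 0.439074 = 0.355520

0.3555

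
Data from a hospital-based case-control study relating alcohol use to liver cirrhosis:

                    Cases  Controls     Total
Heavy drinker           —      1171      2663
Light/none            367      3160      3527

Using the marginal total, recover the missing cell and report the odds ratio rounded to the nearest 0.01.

10.97

The missing cell is in the exposed row: 2663 − 1171 = 1492.
So a = 1492, b = 1171, c = 367, d = 3160.
OR = (a·d)/(b·c) = (1492 × 3160) / (1171 × 367) = 4714720 / 429757 = 10.97066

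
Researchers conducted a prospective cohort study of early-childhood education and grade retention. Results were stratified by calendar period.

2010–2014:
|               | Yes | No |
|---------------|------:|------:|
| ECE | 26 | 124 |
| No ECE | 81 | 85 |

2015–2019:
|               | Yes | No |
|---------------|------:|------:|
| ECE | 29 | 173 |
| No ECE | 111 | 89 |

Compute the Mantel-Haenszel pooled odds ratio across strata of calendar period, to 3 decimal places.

0.169

OR_MH = Σ(aᵢdᵢ/nᵢ) / Σ(bᵢcᵢ/nᵢ), where nᵢ is the stratum total.
Stratum 1 (2010–2014): n = 316; a·d/n = 26·85/316 = 6.9937; b·c/n = 124·81/316 = 31.7848
Stratum 2 (2015–2019): n = 402; a·d/n = 29·89/402 = 6.4204; b·c/n = 173·111/402 = 47.7687
OR_MH = (6.9937 + 6.4204) / (31.7848 + 47.7687) = 13.4141 / 79.5535 = 0.16862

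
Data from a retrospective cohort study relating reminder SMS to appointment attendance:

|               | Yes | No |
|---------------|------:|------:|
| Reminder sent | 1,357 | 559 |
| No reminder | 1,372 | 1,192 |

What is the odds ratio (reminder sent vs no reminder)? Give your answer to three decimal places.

Cells: a = 1357, b = 559, c = 1372, d = 1192.
OR = (a·d)/(b·c) = (1357 × 1192) / (559 × 1372) = 1617544 / 766948 = 2.10907
The odds of appointment attendance are about 2.11 times as high in the reminder sent group.

2.109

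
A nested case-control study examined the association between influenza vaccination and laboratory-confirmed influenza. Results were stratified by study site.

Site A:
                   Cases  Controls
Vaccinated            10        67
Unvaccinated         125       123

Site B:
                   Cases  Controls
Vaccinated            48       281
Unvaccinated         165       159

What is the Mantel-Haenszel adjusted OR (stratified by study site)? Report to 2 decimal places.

OR_MH = Σ(aᵢdᵢ/nᵢ) / Σ(bᵢcᵢ/nᵢ), where nᵢ is the stratum total.
Stratum 1 (Site A): n = 325; a·d/n = 10·123/325 = 3.7846; b·c/n = 67·125/325 = 25.7692
Stratum 2 (Site B): n = 653; a·d/n = 48·159/653 = 11.6876; b·c/n = 281·165/653 = 71.0031
OR_MH = (3.7846 + 11.6876) / (25.7692 + 71.0031) = 15.4722 / 96.7723 = 0.15988

0.16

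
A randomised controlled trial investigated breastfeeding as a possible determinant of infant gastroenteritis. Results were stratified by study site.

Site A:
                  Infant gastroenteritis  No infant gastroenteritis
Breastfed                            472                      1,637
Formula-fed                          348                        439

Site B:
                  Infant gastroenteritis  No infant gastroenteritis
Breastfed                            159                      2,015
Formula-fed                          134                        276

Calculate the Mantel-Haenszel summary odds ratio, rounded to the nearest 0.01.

0.29

OR_MH = Σ(aᵢdᵢ/nᵢ) / Σ(bᵢcᵢ/nᵢ), where nᵢ is the stratum total.
Stratum 1 (Site A): n = 2896; a·d/n = 472·439/2896 = 71.5497; b·c/n = 1637·348/2896 = 196.7113
Stratum 2 (Site B): n = 2584; a·d/n = 159·276/2584 = 16.9830; b·c/n = 2015·134/2584 = 104.4930
OR_MH = (71.5497 + 16.9830) / (196.7113 + 104.4930) = 88.5327 / 301.2044 = 0.29393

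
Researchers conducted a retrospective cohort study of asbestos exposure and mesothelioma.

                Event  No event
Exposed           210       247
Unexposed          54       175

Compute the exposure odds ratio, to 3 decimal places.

Cells: a = 210, b = 247, c = 54, d = 175.
OR = (a·d)/(b·c) = (210 × 175) / (247 × 54) = 36750 / 13338 = 2.75529
The odds of mesothelioma are about 2.76 times as high in the exposed group.

2.755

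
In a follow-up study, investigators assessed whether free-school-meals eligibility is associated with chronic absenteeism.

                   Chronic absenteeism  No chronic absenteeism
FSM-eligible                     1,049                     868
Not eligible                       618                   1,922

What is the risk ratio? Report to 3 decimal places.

Cells: a = 1049, b = 868, c = 618, d = 1922.
Risk in exposed = 1049/1917 = 0.54721; risk in unexposed = 618/2540 = 0.24331.
RR = 0.54721 / 0.24331 = 2.24905
The risk among the exposed is 2.25 times that among the unexposed.

2.249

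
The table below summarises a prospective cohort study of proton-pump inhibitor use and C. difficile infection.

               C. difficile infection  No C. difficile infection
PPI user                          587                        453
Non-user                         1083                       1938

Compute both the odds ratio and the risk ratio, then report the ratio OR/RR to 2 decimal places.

1.47

Cells: a = 587, b = 453, c = 1083, d = 1938.
OR = (587·1938)/(453·1083) = 1137606/490599 = 2.31881
Risk in exposed = 587/1040 = 0.56442; risk in unexposed = 1083/3021 = 0.35849; RR = 1.57444
OR/RR = 2.31881 / 1.57444 = 1.47278
The outcome is not rare, so the OR lies further from 1 than the RR.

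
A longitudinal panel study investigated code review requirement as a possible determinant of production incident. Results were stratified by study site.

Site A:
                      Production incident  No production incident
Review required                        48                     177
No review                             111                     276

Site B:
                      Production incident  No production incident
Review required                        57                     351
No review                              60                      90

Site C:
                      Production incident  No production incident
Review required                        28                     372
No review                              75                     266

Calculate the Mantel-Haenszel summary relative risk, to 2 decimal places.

0.47

RR_MH = Σ(aᵢ·n₀ᵢ/nᵢ) / Σ(cᵢ·n₁ᵢ/nᵢ), with n₁ᵢ = aᵢ+bᵢ (exposed), n₀ᵢ = cᵢ+dᵢ (unexposed), nᵢ = n₁ᵢ+n₀ᵢ.
Stratum 1 (Site A): n₁ = 225, n₀ = 387, n = 612; a·n₀/n = 48·387/612 = 30.3529; c·n₁/n = 111·225/612 = 40.8088
Stratum 2 (Site B): n₁ = 408, n₀ = 150, n = 558; a·n₀/n = 57·150/558 = 15.3226; c·n₁/n = 60·408/558 = 43.8710
Stratum 3 (Site C): n₁ = 400, n₀ = 341, n = 741; a·n₀/n = 28·341/741 = 12.8853; c·n₁/n = 75·400/741 = 40.4858
RR_MH = (30.3529 + 15.3226 + 12.8853) / (40.8088 + 43.8710 + 40.4858) = 58.5608 / 125.1656 = 0.46787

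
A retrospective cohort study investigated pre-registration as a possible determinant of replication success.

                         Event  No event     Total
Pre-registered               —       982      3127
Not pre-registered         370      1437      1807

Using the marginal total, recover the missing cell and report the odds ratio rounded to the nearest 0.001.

The missing cell is in the exposed row: 3127 − 982 = 2145.
So a = 2145, b = 982, c = 370, d = 1437.
OR = (a·d)/(b·c) = (2145 × 1437) / (982 × 370) = 3082365 / 363340 = 8.48342

8.483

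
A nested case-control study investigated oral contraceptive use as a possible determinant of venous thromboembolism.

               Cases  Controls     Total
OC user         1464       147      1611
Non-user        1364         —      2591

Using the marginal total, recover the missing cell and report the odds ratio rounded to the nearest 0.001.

8.959

The missing cell is in the unexposed row: 2591 − 1364 = 1227.
So a = 1464, b = 147, c = 1364, d = 1227.
OR = (a·d)/(b·c) = (1464 × 1227) / (147 × 1364) = 1796328 / 200508 = 8.95888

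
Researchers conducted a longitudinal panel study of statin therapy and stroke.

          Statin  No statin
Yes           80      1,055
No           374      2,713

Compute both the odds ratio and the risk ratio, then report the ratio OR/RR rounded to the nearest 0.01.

Reading the table with exposure as columns: a = 80 (Statin, case), b = 374 (Statin, non-case), c = 1055 (No statin, case), d = 2713.
OR = (80·2713)/(374·1055) = 217040/394570 = 0.55007
Risk in exposed = 80/454 = 0.17621; risk in unexposed = 1055/3768 = 0.27999; RR = 0.62935
OR/RR = 0.55007 / 0.62935 = 0.87402
The outcome is not rare, so the OR lies further from 1 than the RR.

0.87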